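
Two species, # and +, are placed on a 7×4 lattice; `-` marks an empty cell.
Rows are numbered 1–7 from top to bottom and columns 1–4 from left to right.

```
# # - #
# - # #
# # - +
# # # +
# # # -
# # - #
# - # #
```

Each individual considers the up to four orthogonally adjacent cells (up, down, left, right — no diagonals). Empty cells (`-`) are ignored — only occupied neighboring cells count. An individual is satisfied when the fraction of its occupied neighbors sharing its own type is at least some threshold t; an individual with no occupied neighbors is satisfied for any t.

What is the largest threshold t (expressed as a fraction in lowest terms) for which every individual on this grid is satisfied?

1/2

(1,1)# 2/2
(1,2)# 1/1
(1,4)# 1/1
(2,1)# 2/2
(2,3)# 1/1
(2,4)# 2/3
(3,1)# 3/3
(3,2)# 2/2
(3,4)+ 1/2
(4,1)# 3/3
(4,2)# 4/4
(4,3)# 2/3
(4,4)+ 1/2
(5,1)# 3/3
(5,2)# 4/4
(5,3)# 2/2
(6,1)# 3/3
(6,2)# 2/2
(6,4)# 1/1
(7,1)# 1/1
(7,3)# 1/1
(7,4)# 2/2
The smallest same-type fraction is 1/2 at (3,4), which reduces to 1/2. Any threshold above that leaves this individual unsatisfied.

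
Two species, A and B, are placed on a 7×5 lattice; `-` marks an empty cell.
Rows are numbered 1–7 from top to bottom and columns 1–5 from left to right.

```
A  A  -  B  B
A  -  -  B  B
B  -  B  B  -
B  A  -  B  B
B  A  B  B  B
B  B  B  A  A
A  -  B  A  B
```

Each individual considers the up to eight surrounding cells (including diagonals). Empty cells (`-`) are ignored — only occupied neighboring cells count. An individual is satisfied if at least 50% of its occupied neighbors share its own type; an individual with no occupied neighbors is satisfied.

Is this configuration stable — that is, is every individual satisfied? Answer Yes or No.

(1,1)A 2/2 ✓
(1,2)A 2/2 ✓
(1,4)B 3/3 ✓
(1,5)B 3/3 ✓
(2,1)A 2/3 ✓
(2,4)B 5/5 ✓
(2,5)B 4/4 ✓
(3,1)B 1/3 ✗
(3,3)B 3/4 ✓
(3,4)B 5/5 ✓
(4,1)B 2/4 ✓
(4,2)A 1/6 ✗
(4,4)B 6/6 ✓
(4,5)B 4/4 ✓
(5,1)B 3/5 ✓
(5,2)A 1/7 ✗
(5,3)B 4/7 ✓
(5,4)B 5/7 ✓
(5,5)B 3/5 ✓
(6,1)B 2/4 ✓
(6,2)B 5/7 ✓
(6,3)B 4/7 ✓
(6,4)A 2/8 ✗
(6,5)A 2/5 ✗
(7,1)A 0/2 ✗
(7,3)B 2/4 ✓
(7,4)A 2/5 ✗
(7,5)B 0/3 ✗
For instance (3,1) has only 1/3 same-type neighbors, below 1/2.

No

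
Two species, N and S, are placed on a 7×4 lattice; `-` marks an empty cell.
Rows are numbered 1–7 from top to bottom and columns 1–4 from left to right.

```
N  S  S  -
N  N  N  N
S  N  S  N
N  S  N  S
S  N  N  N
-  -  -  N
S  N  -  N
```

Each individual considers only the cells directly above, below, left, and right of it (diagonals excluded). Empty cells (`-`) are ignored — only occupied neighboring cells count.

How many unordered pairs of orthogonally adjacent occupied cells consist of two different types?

Scan each occupied cell's neighbors to the right and below so each pair is counted once.
Row 1: N(1,1)–S(1,2)≠ N(1,1)–N(2,1)= S(1,2)–S(1,3)= S(1,2)–N(2,2)≠ S(1,3)–N(2,3)≠  → 3/5 unlike.
Row 2: N(2,1)–N(2,2)= N(2,1)–S(3,1)≠ N(2,2)–N(2,3)= N(2,2)–N(3,2)= N(2,3)–N(2,4)= N(2,3)–S(3,3)≠ N(2,4)–N(3,4)=  → 2/7 unlike.
Row 3: S(3,1)–N(3,2)≠ S(3,1)–N(4,1)≠ N(3,2)–S(3,3)≠ N(3,2)–S(4,2)≠ S(3,3)–N(3,4)≠ S(3,3)–N(4,3)≠ N(3,4)–S(4,4)≠  → 7/7 unlike.
Row 4: N(4,1)–S(4,2)≠ N(4,1)–S(5,1)≠ S(4,2)–N(4,3)≠ S(4,2)–N(5,2)≠ N(4,3)–S(4,4)≠ N(4,3)–N(5,3)= S(4,4)–N(5,4)≠  → 6/7 unlike.
Row 5: S(5,1)–N(5,2)≠ N(5,2)–N(5,3)= N(5,3)–N(5,4)= N(5,4)–N(6,4)=  → 1/4 unlike.
Row 6: N(6,4)–N(7,4)=  → 0/1 unlike.
Row 7: S(7,1)–N(7,2)≠  → 1/1 unlike.
Total adjacent occupied pairs: 32; unlike-type pairs: 20.

20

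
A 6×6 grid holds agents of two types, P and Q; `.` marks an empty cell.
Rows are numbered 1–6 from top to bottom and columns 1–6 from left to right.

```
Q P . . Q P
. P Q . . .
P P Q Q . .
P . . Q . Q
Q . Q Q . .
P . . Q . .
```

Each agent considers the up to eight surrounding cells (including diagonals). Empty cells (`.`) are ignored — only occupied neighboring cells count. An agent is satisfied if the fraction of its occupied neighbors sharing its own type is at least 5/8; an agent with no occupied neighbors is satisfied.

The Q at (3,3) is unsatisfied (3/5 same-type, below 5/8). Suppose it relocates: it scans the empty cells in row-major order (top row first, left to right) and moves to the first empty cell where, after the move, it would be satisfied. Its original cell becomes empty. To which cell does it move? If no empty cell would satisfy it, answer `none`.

Vacating (3,3). Empty cells in order:
  (1,3): 1/3 same-type → still unsatisfied.
  (1,4): 2/2 same-type → satisfied — stop here.

(1,4)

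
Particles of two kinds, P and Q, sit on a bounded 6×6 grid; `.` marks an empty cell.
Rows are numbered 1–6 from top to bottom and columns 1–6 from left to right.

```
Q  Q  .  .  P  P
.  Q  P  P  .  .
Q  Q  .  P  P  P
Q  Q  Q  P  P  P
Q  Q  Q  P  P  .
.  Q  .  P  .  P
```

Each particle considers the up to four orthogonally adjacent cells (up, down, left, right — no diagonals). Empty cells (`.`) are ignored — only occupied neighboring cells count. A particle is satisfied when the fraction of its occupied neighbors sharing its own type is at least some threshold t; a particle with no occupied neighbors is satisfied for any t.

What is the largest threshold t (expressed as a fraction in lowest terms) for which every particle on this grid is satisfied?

1/2

(1,1)Q 1/1
(1,2)Q 2/2
(1,5)P 1/1
(1,6)P 1/1
(2,2)Q 2/3
(2,3)P 1/2
(2,4)P 2/2
(3,1)Q 2/2
(3,2)Q 3/3
(3,4)P 3/3
(3,5)P 3/3
(3,6)P 2/2
(4,1)Q 3/3
(4,2)Q 4/4
(4,3)Q 2/3
(4,4)P 3/4
(4,5)P 4/4
(4,6)P 2/2
(5,1)Q 2/2
(5,2)Q 4/4
(5,3)Q 2/3
(5,4)P 3/4
(5,5)P 2/2
(6,2)Q 1/1
(6,4)P 1/1
(6,6)P — no occupied neighbors
The smallest same-type fraction is 1/2 at (2,3), which reduces to 1/2. Any threshold above that leaves this particle unsatisfied.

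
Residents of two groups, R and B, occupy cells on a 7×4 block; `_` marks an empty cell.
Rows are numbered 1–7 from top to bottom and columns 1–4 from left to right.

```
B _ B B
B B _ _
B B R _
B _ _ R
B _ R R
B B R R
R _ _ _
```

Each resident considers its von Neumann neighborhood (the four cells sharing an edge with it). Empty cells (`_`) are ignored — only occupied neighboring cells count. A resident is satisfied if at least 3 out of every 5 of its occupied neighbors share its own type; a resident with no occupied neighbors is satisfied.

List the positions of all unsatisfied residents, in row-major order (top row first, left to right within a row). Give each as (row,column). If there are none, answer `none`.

(3,3), (6,2), (7,1)

Row 1: (1,1)B 1/1 ok · (1,3)B 1/1 ok · (1,4)B 1/1 ok
Row 2: (2,1)B 3/3 ok · (2,2)B 2/2 ok
Row 3: (3,1)B 3/3 ok · (3,2)B 2/3 ok · (3,3)R 0/1 unhappy
Row 4: (4,1)B 2/2 ok · (4,4)R 1/1 ok
Row 5: (5,1)B 2/2 ok · (5,3)R 2/2 ok · (5,4)R 3/3 ok
Row 6: (6,1)B 2/3 ok · (6,2)B 1/2 unhappy · (6,3)R 2/3 ok · (6,4)R 2/2 ok
Row 7: (7,1)R 0/1 unhappy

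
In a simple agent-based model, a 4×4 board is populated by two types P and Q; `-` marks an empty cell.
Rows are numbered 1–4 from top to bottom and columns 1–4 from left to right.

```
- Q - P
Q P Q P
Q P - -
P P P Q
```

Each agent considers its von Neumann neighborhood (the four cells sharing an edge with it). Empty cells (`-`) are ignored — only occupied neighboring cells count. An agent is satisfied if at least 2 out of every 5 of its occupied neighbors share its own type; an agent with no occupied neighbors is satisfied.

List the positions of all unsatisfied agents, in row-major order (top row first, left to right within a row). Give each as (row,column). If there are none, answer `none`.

(1,2)Q 0/1 not
(1,4)P 1/1 satisfied
(2,1)Q 1/2 satisfied
(2,2)P 1/4 not
(2,3)Q 0/2 not
(2,4)P 1/2 satisfied
(3,1)Q 1/3 not
(3,2)P 2/3 satisfied
(4,1)P 1/2 satisfied
(4,2)P 3/3 satisfied
(4,3)P 1/2 satisfied
(4,4)Q 0/1 not

(1,2), (2,2), (2,3), (3,1), (4,4)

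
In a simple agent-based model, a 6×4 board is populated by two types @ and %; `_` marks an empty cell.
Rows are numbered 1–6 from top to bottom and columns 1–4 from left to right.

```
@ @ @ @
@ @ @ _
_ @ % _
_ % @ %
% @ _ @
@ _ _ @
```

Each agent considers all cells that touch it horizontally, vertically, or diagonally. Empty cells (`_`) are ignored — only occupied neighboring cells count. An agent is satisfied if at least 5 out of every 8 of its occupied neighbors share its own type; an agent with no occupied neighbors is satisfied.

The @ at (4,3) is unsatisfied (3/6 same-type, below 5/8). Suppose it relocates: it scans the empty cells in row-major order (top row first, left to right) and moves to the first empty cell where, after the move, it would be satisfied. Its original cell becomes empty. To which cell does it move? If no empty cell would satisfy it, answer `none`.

Vacating (4,3). Empty cells in order:
  (2,4): 3/4 same-type → satisfied — stop here.

(2,4)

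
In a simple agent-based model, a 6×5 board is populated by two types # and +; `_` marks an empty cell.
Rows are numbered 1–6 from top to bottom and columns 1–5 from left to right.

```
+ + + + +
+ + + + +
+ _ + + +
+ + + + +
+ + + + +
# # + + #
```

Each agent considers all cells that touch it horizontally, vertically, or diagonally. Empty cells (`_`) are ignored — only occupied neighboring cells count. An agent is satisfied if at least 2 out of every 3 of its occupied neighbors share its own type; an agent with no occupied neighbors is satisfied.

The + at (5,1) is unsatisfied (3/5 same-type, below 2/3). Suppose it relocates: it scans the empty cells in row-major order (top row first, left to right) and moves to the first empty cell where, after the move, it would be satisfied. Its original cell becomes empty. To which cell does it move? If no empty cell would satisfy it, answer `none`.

(3,2)

Vacating (5,1). Empty cells in order:
  (3,2): 8/8 same-type → satisfied — stop here.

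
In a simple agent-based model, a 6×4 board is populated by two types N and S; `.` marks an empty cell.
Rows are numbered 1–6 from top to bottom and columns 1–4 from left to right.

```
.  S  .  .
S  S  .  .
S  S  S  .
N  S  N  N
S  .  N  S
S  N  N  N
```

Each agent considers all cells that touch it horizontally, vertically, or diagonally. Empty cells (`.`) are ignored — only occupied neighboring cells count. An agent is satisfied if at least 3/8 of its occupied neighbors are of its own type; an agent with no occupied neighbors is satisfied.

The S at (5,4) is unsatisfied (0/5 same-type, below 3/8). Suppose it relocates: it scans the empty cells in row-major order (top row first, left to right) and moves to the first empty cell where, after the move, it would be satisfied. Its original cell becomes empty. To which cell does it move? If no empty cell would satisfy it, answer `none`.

Vacating (5,4). Empty cells in order:
  (1,1): 3/3 same-type → satisfied — stop here.

(1,1)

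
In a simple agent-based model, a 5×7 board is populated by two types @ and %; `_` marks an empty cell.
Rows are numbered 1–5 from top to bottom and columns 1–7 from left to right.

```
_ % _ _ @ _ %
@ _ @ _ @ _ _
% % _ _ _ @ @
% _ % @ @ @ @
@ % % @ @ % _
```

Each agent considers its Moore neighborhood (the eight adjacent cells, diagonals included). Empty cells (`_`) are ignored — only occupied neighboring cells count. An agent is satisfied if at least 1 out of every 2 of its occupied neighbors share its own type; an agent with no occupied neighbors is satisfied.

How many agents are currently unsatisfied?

(1,2)% 0/2 unhappy
(1,5)@ 1/1 ok
(1,7)% 0/0 ok
(2,1)@ 0/3 unhappy
(2,3)@ 0/2 unhappy
(2,5)@ 2/2 ok
(3,1)% 2/3 ok
(3,2)% 3/5 ok
(3,6)@ 5/5 ok
(3,7)@ 3/3 ok
(4,1)% 3/4 ok
(4,3)% 3/5 ok
(4,4)@ 3/5 ok
(4,5)@ 5/6 ok
(4,6)@ 5/6 ok
(4,7)@ 3/4 ok
(5,1)@ 0/2 unhappy
(5,2)% 3/4 ok
(5,3)% 2/4 ok
(5,4)@ 3/5 ok
(5,5)@ 4/5 ok
(5,6)% 0/4 unhappy
Unsatisfied: (1,2), (2,1), (2,3), (5,1), (5,6) — 5 in total.

5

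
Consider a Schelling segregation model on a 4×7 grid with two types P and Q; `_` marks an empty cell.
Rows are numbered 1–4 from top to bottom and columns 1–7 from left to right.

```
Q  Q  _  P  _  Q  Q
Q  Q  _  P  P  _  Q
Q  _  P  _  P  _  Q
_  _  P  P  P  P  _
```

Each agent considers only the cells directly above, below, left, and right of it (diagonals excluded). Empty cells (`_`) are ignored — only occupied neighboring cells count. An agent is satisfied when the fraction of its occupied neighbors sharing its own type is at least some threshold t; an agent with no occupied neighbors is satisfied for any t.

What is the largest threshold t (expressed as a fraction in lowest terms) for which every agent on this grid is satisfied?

1/1

(1,1)Q 2/2
(1,2)Q 2/2
(1,4)P 1/1
(1,6)Q 1/1
(1,7)Q 2/2
(2,1)Q 3/3
(2,2)Q 2/2
(2,4)P 2/2
(2,5)P 2/2
(2,7)Q 2/2
(3,1)Q 1/1
(3,3)P 1/1
(3,5)P 2/2
(3,7)Q 1/1
(4,3)P 2/2
(4,4)P 2/2
(4,5)P 3/3
(4,6)P 1/1
The smallest same-type fraction is 2/2 at (1,1), which reduces to 1/1. Any threshold above that leaves this agent unsatisfied.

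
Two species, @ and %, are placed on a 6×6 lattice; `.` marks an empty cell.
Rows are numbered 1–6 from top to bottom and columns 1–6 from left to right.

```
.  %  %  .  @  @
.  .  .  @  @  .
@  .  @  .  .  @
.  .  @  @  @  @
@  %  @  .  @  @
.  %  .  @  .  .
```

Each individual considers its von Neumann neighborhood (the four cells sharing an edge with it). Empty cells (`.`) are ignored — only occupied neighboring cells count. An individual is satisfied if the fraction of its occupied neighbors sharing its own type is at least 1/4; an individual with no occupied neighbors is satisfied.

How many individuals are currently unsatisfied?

1

Row 1: (1,2)% 1/1 ok · (1,3)% 1/1 ok · (1,5)@ 2/2 ok · (1,6)@ 1/1 ok
Row 2: (2,4)@ 1/1 ok · (2,5)@ 2/2 ok
Row 3: (3,1)@ 0/0 ok · (3,3)@ 1/1 ok · (3,6)@ 1/1 ok
Row 4: (4,3)@ 3/3 ok · (4,4)@ 2/2 ok · (4,5)@ 3/3 ok · (4,6)@ 3/3 ok
Row 5: (5,1)@ 0/1 unhappy · (5,2)% 1/3 ok · (5,3)@ 1/2 ok · (5,5)@ 2/2 ok · (5,6)@ 2/2 ok
Row 6: (6,2)% 1/1 ok · (6,4)@ 0/0 ok
Unsatisfied: (5,1) — 1 in total.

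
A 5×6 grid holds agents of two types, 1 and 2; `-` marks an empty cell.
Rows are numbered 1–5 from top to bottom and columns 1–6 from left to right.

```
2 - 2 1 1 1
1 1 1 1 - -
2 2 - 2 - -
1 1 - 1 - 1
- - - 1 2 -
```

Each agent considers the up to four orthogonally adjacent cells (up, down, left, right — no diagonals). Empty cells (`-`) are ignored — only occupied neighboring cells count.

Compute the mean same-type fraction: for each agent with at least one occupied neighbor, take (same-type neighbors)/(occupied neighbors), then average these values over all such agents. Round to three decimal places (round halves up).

0.451

(1,1)2 0/1
(1,3)2 0/2
(1,4)1 2/3
(1,5)1 2/2
(1,6)1 1/1
(2,1)1 1/3
(2,2)1 2/3
(2,3)1 2/3
(2,4)1 2/3
(3,1)2 1/3
(3,2)2 1/3
(3,4)2 0/2
(4,1)1 1/2
(4,2)1 1/2
(4,4)1 1/2
(4,6)1 — no occupied neighbors
(5,4)1 1/2
(5,5)2 0/1
Sum over 17 agents: 0/1 + 0/2 + 2/3 + 2/2 + 1/1 + 1/3 + 2/3 + 2/3 + 2/3 + 1/3 + 1/3 + 0/2 + 1/2 + 1/2 + 1/2 + 1/2 + 0/1 = 23/3; mean = 23/3 ÷ 17 = 23/51 = 0.450980… → 0.451.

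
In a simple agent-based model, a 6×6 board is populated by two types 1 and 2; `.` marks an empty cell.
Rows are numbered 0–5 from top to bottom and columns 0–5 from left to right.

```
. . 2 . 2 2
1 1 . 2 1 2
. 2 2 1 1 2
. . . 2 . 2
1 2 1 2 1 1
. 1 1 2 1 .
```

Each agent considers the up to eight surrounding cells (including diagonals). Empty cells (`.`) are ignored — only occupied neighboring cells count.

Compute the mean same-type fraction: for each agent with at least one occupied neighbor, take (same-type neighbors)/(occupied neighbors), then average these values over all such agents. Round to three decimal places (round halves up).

0.431

(0,2)2 1/2
(0,4)2 3/4
(0,5)2 2/3
(1,0)1 1/2
(1,1)1 1/4
(1,3)2 3/6
(1,4)1 2/7
(1,5)2 3/5
(2,1)2 1/3
(2,2)2 3/5
(2,3)1 2/5
(2,4)1 2/7
(2,5)2 2/4
(3,3)2 2/6
(3,5)2 1/4
(4,0)1 1/2
(4,1)2 0/4
(4,2)1 2/6
(4,3)2 2/6
(4,4)1 2/6
(4,5)1 2/3
(5,1)1 3/4
(5,2)1 2/5
(5,3)2 1/5
(5,4)1 2/4
Sum over 25 agents: 1/2 + 3/4 + 2/3 + 1/2 + 1/4 + 3/6 + 2/7 + 3/5 + 1/3 + 3/5 + 2/5 + 2/7 + 2/4 + 2/6 + 1/4 + 1/2 + 0/4 + 2/6 + 2/6 + 2/6 + 2/3 + 3/4 + 2/5 + 1/5 + 2/4 = 377/35; mean = 377/35 ÷ 25 = 377/875 = 0.430857… → 0.431.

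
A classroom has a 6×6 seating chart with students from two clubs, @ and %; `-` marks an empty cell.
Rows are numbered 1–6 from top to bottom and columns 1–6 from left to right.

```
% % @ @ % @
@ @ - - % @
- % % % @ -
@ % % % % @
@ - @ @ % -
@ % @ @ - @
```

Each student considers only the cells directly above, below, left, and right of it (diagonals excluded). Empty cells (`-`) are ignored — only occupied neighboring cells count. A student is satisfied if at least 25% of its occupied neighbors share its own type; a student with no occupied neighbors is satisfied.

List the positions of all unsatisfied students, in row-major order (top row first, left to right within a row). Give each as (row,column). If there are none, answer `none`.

(3,5), (4,6), (6,2)

Row 1: (1,1)% 1/2 ✓ · (1,2)% 1/3 ✓ · (1,3)@ 1/2 ✓ · (1,4)@ 1/2 ✓ · (1,5)% 1/3 ✓ · (1,6)@ 1/2 ✓
Row 2: (2,1)@ 1/2 ✓ · (2,2)@ 1/3 ✓ · (2,5)% 1/3 ✓ · (2,6)@ 1/2 ✓
Row 3: (3,2)% 2/3 ✓ · (3,3)% 3/3 ✓ · (3,4)% 2/3 ✓ · (3,5)@ 0/3 ✗
Row 4: (4,1)@ 1/2 ✓ · (4,2)% 2/3 ✓ · (4,3)% 3/4 ✓ · (4,4)% 3/4 ✓ · (4,5)% 2/4 ✓ · (4,6)@ 0/1 ✗
Row 5: (5,1)@ 2/2 ✓ · (5,3)@ 2/3 ✓ · (5,4)@ 2/4 ✓ · (5,5)% 1/2 ✓
Row 6: (6,1)@ 1/2 ✓ · (6,2)% 0/2 ✗ · (6,3)@ 2/3 ✓ · (6,4)@ 2/2 ✓ · (6,6)@ 0/0 ✓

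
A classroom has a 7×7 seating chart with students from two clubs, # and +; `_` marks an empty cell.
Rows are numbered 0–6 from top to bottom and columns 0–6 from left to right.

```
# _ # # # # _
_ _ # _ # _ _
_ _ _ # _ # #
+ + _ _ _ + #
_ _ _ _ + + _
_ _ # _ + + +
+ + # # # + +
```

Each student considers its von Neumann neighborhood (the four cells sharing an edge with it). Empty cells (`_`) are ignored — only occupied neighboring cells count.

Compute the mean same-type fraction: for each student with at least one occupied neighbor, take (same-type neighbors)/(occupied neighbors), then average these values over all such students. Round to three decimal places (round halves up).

0.847

(0,0)# — no occupied neighbors
(0,2)# 2/2
(0,3)# 2/2
(0,4)# 3/3
(0,5)# 1/1
(1,2)# 1/1
(1,4)# 1/1
(2,3)# — no occupied neighbors
(2,5)# 1/2
(2,6)# 2/2
(3,0)+ 1/1
(3,1)+ 1/1
(3,5)+ 1/3
(3,6)# 1/2
(4,4)+ 2/2
(4,5)+ 3/3
(5,2)# 1/1
(5,4)+ 2/3
(5,5)+ 4/4
(5,6)+ 2/2
(6,0)+ 1/1
(6,1)+ 1/2
(6,2)# 2/3
(6,3)# 2/2
(6,4)# 1/3
(6,5)+ 2/3
(6,6)+ 2/2
Sum over 25 students: 2/2 + 2/2 + 3/3 + 1/1 + 1/1 + 1/1 + 1/2 + 2/2 + 1/1 + 1/1 + 1/3 + 1/2 + 2/2 + 3/3 + 1/1 + 2/3 + 4/4 + 2/2 + 1/1 + 1/2 + 2/3 + 2/2 + 1/3 + 2/3 + 2/2 = 127/6; mean = 127/6 ÷ 25 = 127/150 = 0.846666… → 0.847.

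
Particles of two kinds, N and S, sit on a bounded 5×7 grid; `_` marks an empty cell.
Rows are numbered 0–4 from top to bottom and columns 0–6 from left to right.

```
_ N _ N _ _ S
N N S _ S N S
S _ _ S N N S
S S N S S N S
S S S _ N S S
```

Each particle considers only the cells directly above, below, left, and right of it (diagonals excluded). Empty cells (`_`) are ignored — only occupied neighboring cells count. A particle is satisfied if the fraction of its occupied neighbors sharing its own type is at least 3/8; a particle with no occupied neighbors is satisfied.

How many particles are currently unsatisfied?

9

(0,1)N 1/1 satisfied
(0,3)N 0/0 satisfied
(0,6)S 1/1 satisfied
(1,0)N 1/2 satisfied
(1,1)N 2/3 satisfied
(1,2)S 0/1 not
(1,4)S 0/2 not
(1,5)N 1/3 not
(1,6)S 2/3 satisfied
(2,0)S 1/2 satisfied
(2,3)S 1/2 satisfied
(2,4)N 1/4 not
(2,5)N 3/4 satisfied
(2,6)S 2/3 satisfied
(3,0)S 3/3 satisfied
(3,1)S 2/3 satisfied
(3,2)N 0/3 not
(3,3)S 2/3 satisfied
(3,4)S 1/4 not
(3,5)N 1/4 not
(3,6)S 2/3 satisfied
(4,0)S 2/2 satisfied
(4,1)S 3/3 satisfied
(4,2)S 1/2 satisfied
(4,4)N 0/2 not
(4,5)S 1/3 not
(4,6)S 2/2 satisfied
Unsatisfied: (1,2), (1,4), (1,5), (2,4), (3,2), (3,4), (3,5), (4,4), (4,5) — 9 in total.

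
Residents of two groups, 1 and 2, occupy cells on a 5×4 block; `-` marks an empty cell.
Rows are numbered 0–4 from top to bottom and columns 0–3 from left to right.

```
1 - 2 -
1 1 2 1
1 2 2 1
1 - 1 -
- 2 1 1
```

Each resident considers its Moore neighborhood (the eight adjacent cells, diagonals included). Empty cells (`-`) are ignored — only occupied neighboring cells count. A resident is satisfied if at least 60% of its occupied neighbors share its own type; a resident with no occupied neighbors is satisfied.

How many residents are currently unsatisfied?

Row 0: (0,0)1 2/2 ✓ · (0,2)2 1/3 ✗
Row 1: (1,0)1 3/4 ✓ · (1,1)1 3/7 ✗ · (1,2)2 3/6 ✗ · (1,3)1 1/4 ✗
Row 2: (2,0)1 3/4 ✓ · (2,1)2 2/7 ✗ · (2,2)2 2/6 ✗ · (2,3)1 2/4 ✗
Row 3: (3,0)1 1/3 ✗ · (3,2)1 3/6 ✗
Row 4: (4,1)2 0/3 ✗ · (4,2)1 2/3 ✓ · (4,3)1 2/2 ✓
Unsatisfied: (0,2), (1,1), (1,2), (1,3), (2,1), (2,2), (2,3), (3,0), (3,2), (4,1) — 10 in total.

10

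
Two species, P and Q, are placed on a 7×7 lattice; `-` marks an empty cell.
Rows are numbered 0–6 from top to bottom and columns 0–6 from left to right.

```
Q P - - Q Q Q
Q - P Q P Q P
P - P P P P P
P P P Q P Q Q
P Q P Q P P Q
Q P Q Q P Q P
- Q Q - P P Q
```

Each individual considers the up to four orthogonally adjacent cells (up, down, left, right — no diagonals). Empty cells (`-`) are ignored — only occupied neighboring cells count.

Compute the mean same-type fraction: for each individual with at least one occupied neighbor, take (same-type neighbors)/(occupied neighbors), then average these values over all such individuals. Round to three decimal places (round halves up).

(0,0)Q 1/2
(0,1)P 0/1
(0,4)Q 1/2
(0,5)Q 3/3
(0,6)Q 1/2
(1,0)Q 1/2
(1,2)P 1/2
(1,3)Q 0/3
(1,4)P 1/4
(1,5)Q 1/4
(1,6)P 1/3
(2,0)P 1/2
(2,2)P 3/3
(2,3)P 2/4
(2,4)P 4/4
(2,5)P 2/4
(2,6)P 2/3
(3,0)P 3/3
(3,1)P 2/3
(3,2)P 3/4
(3,3)Q 1/4
(3,4)P 2/4
(3,5)Q 1/4
(3,6)Q 2/3
(4,0)P 1/3
(4,1)Q 0/4
(4,2)P 1/4
(4,3)Q 2/4
(4,4)P 3/4
(4,5)P 1/4
(4,6)Q 1/3
(5,0)Q 0/2
(5,1)P 0/4
(5,2)Q 2/4
(5,3)Q 2/3
(5,4)P 2/4
(5,5)Q 0/4
(5,6)P 0/3
(6,1)Q 1/2
(6,2)Q 2/2
(6,4)P 2/2
(6,5)P 1/3
(6,6)Q 0/2
Sum over 43 individuals: 1/2 + 0/1 + 1/2 + 3/3 + 1/2 + 1/2 + 1/2 + 0/3 + 1/4 + 1/4 + 1/3 + 1/2 + 3/3 + 2/4 + 4/4 + 2/4 + 2/3 + 3/3 + 2/3 + 3/4 + 1/4 + 2/4 + 1/4 + 2/3 + 1/3 + 0/4 + 1/4 + 2/4 + 3/4 + 1/4 + 1/3 + 0/2 + 0/4 + 2/4 + 2/3 + 2/4 + 0/4 + 0/3 + 1/2 + 2/2 + 2/2 + 1/3 + 0/2 = 39/2; mean = 39/2 ÷ 43 = 39/86 = 0.453488… → 0.453.

0.453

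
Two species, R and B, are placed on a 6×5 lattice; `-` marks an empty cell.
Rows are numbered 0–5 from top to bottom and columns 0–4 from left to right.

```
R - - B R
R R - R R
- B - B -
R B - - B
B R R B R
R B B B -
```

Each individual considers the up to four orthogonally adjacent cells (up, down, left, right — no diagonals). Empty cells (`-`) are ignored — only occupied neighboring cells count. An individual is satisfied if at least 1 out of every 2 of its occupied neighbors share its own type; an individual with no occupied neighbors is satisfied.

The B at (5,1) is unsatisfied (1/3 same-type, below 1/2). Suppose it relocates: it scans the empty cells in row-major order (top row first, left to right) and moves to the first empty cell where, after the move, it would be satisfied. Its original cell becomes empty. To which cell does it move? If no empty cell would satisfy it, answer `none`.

(0,2)

Vacating (5,1). Empty cells in order:
  (0,1): 0/2 same-type → still unsatisfied.
  (0,2): 1/1 same-type → satisfied — stop here.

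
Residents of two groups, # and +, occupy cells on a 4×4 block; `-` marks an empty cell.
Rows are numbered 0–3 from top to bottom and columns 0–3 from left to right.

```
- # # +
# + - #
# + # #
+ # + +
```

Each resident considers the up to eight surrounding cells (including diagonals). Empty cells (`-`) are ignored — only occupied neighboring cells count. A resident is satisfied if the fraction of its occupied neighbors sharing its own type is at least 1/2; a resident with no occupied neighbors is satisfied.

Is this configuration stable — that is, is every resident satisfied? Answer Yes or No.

No

(0,1)# 2/3 satisfied
(0,2)# 2/4 satisfied
(0,3)+ 0/2 not
(1,0)# 2/4 satisfied
(1,1)+ 1/6 not
(1,3)# 3/4 satisfied
(2,0)# 2/5 not
(2,1)+ 3/7 not
(2,2)# 3/7 not
(2,3)# 2/4 satisfied
(3,0)+ 1/3 not
(3,1)# 2/5 not
(3,2)+ 2/5 not
(3,3)+ 1/3 not
For instance (0,3) has only 0/2 same-type neighbors, below 1/2.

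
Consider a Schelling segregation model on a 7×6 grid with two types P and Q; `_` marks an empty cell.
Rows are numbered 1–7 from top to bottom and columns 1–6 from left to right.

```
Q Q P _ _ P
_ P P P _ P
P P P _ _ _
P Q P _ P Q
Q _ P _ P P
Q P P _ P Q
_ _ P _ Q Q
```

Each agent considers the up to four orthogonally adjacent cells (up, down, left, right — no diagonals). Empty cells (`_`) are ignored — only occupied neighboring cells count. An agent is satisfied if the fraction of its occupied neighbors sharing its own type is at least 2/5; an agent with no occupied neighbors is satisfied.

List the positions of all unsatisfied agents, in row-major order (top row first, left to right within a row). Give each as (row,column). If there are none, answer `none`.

Row 1: (1,1)Q 1/1 ✓ · (1,2)Q 1/3 ✗ · (1,3)P 1/2 ✓ · (1,6)P 1/1 ✓
Row 2: (2,2)P 2/3 ✓ · (2,3)P 4/4 ✓ · (2,4)P 1/1 ✓ · (2,6)P 1/1 ✓
Row 3: (3,1)P 2/2 ✓ · (3,2)P 3/4 ✓ · (3,3)P 3/3 ✓
Row 4: (4,1)P 1/3 ✗ · (4,2)Q 0/3 ✗ · (4,3)P 2/3 ✓ · (4,5)P 1/2 ✓ · (4,6)Q 0/2 ✗
Row 5: (5,1)Q 1/2 ✓ · (5,3)P 2/2 ✓ · (5,5)P 3/3 ✓ · (5,6)P 1/3 ✗
Row 6: (6,1)Q 1/2 ✓ · (6,2)P 1/2 ✓ · (6,3)P 3/3 ✓ · (6,5)P 1/3 ✗ · (6,6)Q 1/3 ✗
Row 7: (7,3)P 1/1 ✓ · (7,5)Q 1/2 ✓ · (7,6)Q 2/2 ✓

(1,2), (4,1), (4,2), (4,6), (5,6), (6,5), (6,6)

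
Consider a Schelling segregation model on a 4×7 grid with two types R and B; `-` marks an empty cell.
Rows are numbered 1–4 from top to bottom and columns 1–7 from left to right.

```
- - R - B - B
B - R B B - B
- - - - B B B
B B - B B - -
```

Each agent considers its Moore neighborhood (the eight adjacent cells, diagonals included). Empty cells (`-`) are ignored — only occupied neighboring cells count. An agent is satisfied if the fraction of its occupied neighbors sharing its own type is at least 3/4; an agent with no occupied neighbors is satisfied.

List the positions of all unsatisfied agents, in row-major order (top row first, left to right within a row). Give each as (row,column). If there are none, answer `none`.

(1,3)R 1/2 not
(1,5)B 2/2 satisfied
(1,7)B 1/1 satisfied
(2,1)B 0/0 satisfied
(2,3)R 1/2 not
(2,4)B 3/5 not
(2,5)B 4/4 satisfied
(2,7)B 3/3 satisfied
(3,5)B 5/5 satisfied
(3,6)B 5/5 satisfied
(3,7)B 2/2 satisfied
(4,1)B 1/1 satisfied
(4,2)B 1/1 satisfied
(4,4)B 2/2 satisfied
(4,5)B 3/3 satisfied

(1,3), (2,3), (2,4)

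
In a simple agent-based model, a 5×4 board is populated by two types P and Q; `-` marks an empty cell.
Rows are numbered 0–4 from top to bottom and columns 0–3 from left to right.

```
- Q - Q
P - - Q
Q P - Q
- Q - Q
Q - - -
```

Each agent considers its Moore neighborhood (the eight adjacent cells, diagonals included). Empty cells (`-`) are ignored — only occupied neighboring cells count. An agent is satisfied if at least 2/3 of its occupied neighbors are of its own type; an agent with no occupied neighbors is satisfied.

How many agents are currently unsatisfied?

Row 0: (0,1)Q 0/1 ✗ · (0,3)Q 1/1 ✓
Row 1: (1,0)P 1/3 ✗ · (1,3)Q 2/2 ✓
Row 2: (2,0)Q 1/3 ✗ · (2,1)P 1/3 ✗ · (2,3)Q 2/2 ✓
Row 3: (3,1)Q 2/3 ✓ · (3,3)Q 1/1 ✓
Row 4: (4,0)Q 1/1 ✓
Unsatisfied: (0,1), (1,0), (2,0), (2,1) — 4 in total.

4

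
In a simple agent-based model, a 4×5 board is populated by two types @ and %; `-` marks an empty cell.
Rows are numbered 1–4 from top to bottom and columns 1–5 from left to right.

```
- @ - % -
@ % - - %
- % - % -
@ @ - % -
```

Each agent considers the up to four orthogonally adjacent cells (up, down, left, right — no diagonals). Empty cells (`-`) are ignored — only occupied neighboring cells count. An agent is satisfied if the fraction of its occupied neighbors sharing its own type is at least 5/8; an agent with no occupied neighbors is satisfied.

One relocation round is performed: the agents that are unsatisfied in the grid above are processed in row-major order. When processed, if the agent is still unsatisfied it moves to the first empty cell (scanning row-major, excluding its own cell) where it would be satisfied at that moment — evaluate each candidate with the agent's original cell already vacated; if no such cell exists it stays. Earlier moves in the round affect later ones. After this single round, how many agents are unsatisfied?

Initially unsatisfied (in order): (1,2), (2,1), (2,2), (3,2), (4,2).
  (1,2) → (1,1).
  (2,1): no empty cell satisfies it; stays.
  (2,2) → (1,3).
  (3,2) → (1,5).
  (4,2): now satisfied by earlier moves; stays.
Resulting grid:
@ - % % %
@ - - - %
- - - % -
@ @ - % -
All satisfied now.

0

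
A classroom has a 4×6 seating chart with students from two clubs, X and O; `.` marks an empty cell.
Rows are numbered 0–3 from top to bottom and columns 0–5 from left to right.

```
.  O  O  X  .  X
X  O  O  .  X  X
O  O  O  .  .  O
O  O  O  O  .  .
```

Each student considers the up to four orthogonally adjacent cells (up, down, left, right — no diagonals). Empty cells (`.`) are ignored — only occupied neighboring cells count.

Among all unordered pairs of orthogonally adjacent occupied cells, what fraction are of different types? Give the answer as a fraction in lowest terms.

Scan each occupied cell's neighbors to the right and below so each pair is counted once.
Row 0: O(0,1)–O(0,2)= O(0,1)–O(1,1)= O(0,2)–X(0,3)≠ O(0,2)–O(1,2)= X(0,5)–X(1,5)=  → 1/5 unlike.
Row 1: X(1,0)–O(1,1)≠ X(1,0)–O(2,0)≠ O(1,1)–O(1,2)= O(1,1)–O(2,1)= O(1,2)–O(2,2)= X(1,4)–X(1,5)= X(1,5)–O(2,5)≠  → 3/7 unlike.
Row 2: O(2,0)–O(2,1)= O(2,0)–O(3,0)= O(2,1)–O(2,2)= O(2,1)–O(3,1)= O(2,2)–O(3,2)=  → 0/5 unlike.
Row 3: O(3,0)–O(3,1)= O(3,1)–O(3,2)= O(3,2)–O(3,3)=  → 0/3 unlike.
Total adjacent occupied pairs: 20; unlike-type pairs: 4.
4/20 reduces to 1/5.

1/5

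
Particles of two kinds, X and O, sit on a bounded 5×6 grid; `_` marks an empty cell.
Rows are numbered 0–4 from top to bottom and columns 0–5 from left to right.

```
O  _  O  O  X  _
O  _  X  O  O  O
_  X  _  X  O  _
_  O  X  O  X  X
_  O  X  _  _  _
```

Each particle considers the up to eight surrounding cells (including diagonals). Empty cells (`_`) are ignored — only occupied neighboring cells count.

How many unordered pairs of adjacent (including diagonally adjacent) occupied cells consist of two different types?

Scan each occupied cell's neighbors to the right and below (and the two forward diagonals) so each pair is counted once.
From row 0: 6 unlike of 11 pairs (running 6/11).
From row 1: 4 unlike of 11 pairs (running 10/22).
From row 2: 5 unlike of 9 pairs (running 15/31).
From row 3: 6 unlike of 9 pairs (running 21/40).
From row 4: 1 unlike of 1 pairs (running 22/41).
Total adjacent occupied pairs: 41; unlike-type pairs: 22.

22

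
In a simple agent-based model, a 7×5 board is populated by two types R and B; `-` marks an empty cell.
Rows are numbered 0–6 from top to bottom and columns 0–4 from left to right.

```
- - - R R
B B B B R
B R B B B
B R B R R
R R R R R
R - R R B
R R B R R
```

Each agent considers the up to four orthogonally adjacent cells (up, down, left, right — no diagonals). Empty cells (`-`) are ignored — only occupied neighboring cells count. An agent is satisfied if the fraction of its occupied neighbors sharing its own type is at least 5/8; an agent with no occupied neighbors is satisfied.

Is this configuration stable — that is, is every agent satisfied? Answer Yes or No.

Row 0: (0,3)R 1/2 unhappy · (0,4)R 2/2 ok
Row 1: (1,0)B 2/2 ok · (1,1)B 2/3 ok · (1,2)B 3/3 ok · (1,3)B 2/4 unhappy · (1,4)R 1/3 unhappy
Row 2: (2,0)B 2/3 ok · (2,1)R 1/4 unhappy · (2,2)B 3/4 ok · (2,3)B 3/4 ok · (2,4)B 1/3 unhappy
Row 3: (3,0)B 1/3 unhappy · (3,1)R 2/4 unhappy · (3,2)B 1/4 unhappy · (3,3)R 2/4 unhappy · (3,4)R 2/3 ok
Row 4: (4,0)R 2/3 ok · (4,1)R 3/3 ok · (4,2)R 3/4 ok · (4,3)R 4/4 ok · (4,4)R 2/3 ok
Row 5: (5,0)R 2/2 ok · (5,2)R 2/3 ok · (5,3)R 3/4 ok · (5,4)B 0/3 unhappy
Row 6: (6,0)R 2/2 ok · (6,1)R 1/2 unhappy · (6,2)B 0/3 unhappy · (6,3)R 2/3 ok · (6,4)R 1/2 unhappy
For instance (0,3) has only 1/2 same-type neighbors, below 5/8.

No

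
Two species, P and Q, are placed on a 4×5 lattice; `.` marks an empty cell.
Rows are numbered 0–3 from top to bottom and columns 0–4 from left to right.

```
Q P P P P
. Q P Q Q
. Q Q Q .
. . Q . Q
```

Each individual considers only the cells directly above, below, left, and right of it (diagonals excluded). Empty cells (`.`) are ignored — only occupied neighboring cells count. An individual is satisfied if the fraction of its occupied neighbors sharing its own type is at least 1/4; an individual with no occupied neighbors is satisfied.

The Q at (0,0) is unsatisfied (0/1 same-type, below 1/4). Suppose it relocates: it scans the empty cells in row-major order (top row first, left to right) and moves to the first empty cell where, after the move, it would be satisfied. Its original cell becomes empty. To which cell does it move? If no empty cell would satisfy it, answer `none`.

(1,0)

Vacating (0,0). Empty cells in order:
  (1,0): 1/1 same-type → satisfied — stop here.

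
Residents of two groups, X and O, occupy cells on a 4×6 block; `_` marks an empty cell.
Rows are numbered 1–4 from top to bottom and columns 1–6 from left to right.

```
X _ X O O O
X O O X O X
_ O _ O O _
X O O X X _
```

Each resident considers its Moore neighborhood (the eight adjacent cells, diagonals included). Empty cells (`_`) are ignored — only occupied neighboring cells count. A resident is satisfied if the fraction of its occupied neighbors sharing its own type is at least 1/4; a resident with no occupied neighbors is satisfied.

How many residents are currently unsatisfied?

3

Row 1: (1,1)X 1/2 satisfied · (1,3)X 1/4 satisfied · (1,4)O 3/5 satisfied · (1,5)O 3/5 satisfied · (1,6)O 2/3 satisfied
Row 2: (2,1)X 1/3 satisfied · (2,2)O 2/5 satisfied · (2,3)O 4/6 satisfied · (2,4)X 1/7 not · (2,5)O 5/7 satisfied · (2,6)X 0/4 not
Row 3: (3,2)O 4/6 satisfied · (3,4)O 4/7 satisfied · (3,5)O 2/6 satisfied
Row 4: (4,1)X 0/2 not · (4,2)O 2/3 satisfied · (4,3)O 3/4 satisfied · (4,4)X 1/4 satisfied · (4,5)X 1/3 satisfied
Unsatisfied: (2,4), (2,6), (4,1) — 3 in total.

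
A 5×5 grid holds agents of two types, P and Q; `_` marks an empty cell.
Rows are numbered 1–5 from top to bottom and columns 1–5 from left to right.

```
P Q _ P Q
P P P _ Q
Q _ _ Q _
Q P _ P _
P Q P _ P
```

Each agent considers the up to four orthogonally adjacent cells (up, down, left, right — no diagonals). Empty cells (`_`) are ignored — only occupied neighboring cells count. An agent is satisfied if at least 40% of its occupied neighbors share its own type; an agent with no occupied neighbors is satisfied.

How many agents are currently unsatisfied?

Row 1: (1,1)P 1/2 satisfied · (1,2)Q 0/2 not · (1,4)P 0/1 not · (1,5)Q 1/2 satisfied
Row 2: (2,1)P 2/3 satisfied · (2,2)P 2/3 satisfied · (2,3)P 1/1 satisfied · (2,5)Q 1/1 satisfied
Row 3: (3,1)Q 1/2 satisfied · (3,4)Q 0/1 not
Row 4: (4,1)Q 1/3 not · (4,2)P 0/2 not · (4,4)P 0/1 not
Row 5: (5,1)P 0/2 not · (5,2)Q 0/3 not · (5,3)P 0/1 not · (5,5)P 0/0 satisfied
Unsatisfied: (1,2), (1,4), (3,4), (4,1), (4,2), (4,4), (5,1), (5,2), (5,3) — 9 in total.

9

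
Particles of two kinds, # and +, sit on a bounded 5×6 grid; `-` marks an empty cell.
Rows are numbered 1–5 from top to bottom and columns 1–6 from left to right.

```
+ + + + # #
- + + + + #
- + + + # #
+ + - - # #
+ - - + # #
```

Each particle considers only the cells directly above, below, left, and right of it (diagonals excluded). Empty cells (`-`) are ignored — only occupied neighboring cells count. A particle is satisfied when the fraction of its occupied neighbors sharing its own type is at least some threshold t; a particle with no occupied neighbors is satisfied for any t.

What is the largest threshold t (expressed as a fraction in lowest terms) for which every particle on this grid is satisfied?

0/1

Row 1: (1,1)+ 1/1 · (1,2)+ 3/3 · (1,3)+ 3/3 · (1,4)+ 2/3 · (1,5)# 1/3 · (1,6)# 2/2
Row 2: (2,2)+ 3/3 · (2,3)+ 4/4 · (2,4)+ 4/4 · (2,5)+ 1/4 · (2,6)# 2/3
Row 3: (3,2)+ 3/3 · (3,3)+ 3/3 · (3,4)+ 2/3 · (3,5)# 2/4 · (3,6)# 3/3
Row 4: (4,1)+ 2/2 · (4,2)+ 2/2 · (4,5)# 3/3 · (4,6)# 3/3
Row 5: (5,1)+ 1/1 · (5,4)+ 0/1 · (5,5)# 2/3 · (5,6)# 2/2
The smallest same-type fraction is 0/1 at (5,4), which reduces to 0/1. Any threshold above that leaves this particle unsatisfied.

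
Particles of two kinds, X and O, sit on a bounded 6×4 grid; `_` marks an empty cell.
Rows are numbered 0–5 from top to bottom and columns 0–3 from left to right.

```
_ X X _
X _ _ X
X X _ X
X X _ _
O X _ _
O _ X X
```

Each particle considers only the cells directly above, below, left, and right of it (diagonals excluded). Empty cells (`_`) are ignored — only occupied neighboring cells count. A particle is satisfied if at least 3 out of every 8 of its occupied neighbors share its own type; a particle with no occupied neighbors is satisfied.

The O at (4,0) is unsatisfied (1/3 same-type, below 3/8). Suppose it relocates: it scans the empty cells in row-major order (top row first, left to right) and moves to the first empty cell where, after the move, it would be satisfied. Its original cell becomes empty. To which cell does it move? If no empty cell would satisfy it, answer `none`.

Vacating (4,0). Empty cells in order:
  (0,0): 0/2 same-type → still unsatisfied.
  (0,3): 0/2 same-type → still unsatisfied.
  (1,1): 0/3 same-type → still unsatisfied.
  (1,2): 0/2 same-type → still unsatisfied.
  (2,2): 0/2 same-type → still unsatisfied.
  (3,2): 0/1 same-type → still unsatisfied.
  (3,3): 0/1 same-type → still unsatisfied.
  (4,2): 0/2 same-type → still unsatisfied.
  (4,3): 0/1 same-type → still unsatisfied.
  (5,1): 1/3 same-type → still unsatisfied.

none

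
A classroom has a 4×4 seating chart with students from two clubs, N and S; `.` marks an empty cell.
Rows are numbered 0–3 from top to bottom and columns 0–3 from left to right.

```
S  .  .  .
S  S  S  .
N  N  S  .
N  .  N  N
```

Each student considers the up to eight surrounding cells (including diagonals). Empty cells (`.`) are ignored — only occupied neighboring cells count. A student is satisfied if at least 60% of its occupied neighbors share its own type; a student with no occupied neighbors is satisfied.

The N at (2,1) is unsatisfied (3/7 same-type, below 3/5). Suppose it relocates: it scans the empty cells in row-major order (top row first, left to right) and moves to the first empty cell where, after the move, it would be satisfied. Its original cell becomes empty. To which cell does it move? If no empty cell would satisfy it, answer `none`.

Vacating (2,1). Empty cells in order:
  (0,1): 0/4 same-type → still unsatisfied.
  (0,2): 0/2 same-type → still unsatisfied.
  (0,3): 0/1 same-type → still unsatisfied.
  (1,3): 0/2 same-type → still unsatisfied.
  (2,3): 2/4 same-type → still unsatisfied.
  (3,1): 3/4 same-type → satisfied — stop here.

(3,1)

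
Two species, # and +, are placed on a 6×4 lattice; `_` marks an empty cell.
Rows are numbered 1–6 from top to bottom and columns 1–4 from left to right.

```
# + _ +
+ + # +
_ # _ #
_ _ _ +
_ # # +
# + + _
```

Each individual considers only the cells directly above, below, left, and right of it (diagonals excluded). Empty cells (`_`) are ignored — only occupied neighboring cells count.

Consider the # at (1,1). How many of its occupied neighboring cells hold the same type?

Occupied neighbors of (1,1): (2,1)=+, (1,2)=+.
Same type (#): 0 of 2.

0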